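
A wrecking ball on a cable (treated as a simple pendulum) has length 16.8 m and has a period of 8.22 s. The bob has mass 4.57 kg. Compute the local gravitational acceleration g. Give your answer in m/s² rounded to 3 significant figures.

From T = 2π√(L/g), g = 4π²L/T² = 4π² × 16.8/8.220² = 9.82 m/s².

9.82 m/s²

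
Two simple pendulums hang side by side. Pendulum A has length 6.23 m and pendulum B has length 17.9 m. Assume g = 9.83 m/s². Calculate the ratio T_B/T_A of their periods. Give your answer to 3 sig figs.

T ∝ √L, so T_B/T_A = √(L_B/L_A) = √(17.9/6.23) = 1.70.

1.70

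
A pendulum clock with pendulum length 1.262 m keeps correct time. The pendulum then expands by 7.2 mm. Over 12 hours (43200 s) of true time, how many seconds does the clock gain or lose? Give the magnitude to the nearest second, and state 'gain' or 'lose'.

lose 123 s

T ∝ √L, so T'/T = √(1.26920/1.262) = 1.00285.
In 43200 s of true time the clock registers 43200/1.00285 = 43077.3 s, so it loses 123 s.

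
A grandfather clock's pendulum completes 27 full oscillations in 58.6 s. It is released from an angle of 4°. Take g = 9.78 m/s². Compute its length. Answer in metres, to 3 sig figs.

T = 58.6/27 = 2.170 s.
From T = 2π√(L/g), L = gT²/(4π²) = 9.78 × 2.170²/(4π²) = 1.17 m.

1.17 m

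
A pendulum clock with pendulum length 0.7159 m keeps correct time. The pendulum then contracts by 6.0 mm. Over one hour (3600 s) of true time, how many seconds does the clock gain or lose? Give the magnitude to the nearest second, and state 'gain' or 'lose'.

T ∝ √L, so T'/T = √(0.70990/0.7159) = 0.995801.
In 3600 s of true time the clock registers 3600/0.995801 = 3615.2 s, so it gains 15 s.

gain 15 s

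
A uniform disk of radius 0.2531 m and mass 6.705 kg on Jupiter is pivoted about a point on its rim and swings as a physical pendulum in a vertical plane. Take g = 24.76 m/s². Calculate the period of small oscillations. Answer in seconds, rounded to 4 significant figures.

0.7780 s

I_cm = ½mr² = 0.21476 kg·m². The pivot is at distance d = 0.2531 m from the centre of mass.
By the parallel-axis theorem, I = I_cm + md² = 0.21476 + 0.42952 = 0.64428 kg·m².
T = 2π√(I/(mgd)) = 2π√(0.64428/(6.705 × 24.76 × 0.2531)) = 0.7780 s.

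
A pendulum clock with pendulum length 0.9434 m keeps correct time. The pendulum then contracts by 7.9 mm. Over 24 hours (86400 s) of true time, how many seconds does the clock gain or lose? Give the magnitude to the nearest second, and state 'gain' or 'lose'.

T ∝ √L, so T'/T = √(0.93550/0.9434) = 0.995804.
In 86400 s of true time the clock registers 86400/0.995804 = 86764.0 s, so it gains 364 s.

gain 364 s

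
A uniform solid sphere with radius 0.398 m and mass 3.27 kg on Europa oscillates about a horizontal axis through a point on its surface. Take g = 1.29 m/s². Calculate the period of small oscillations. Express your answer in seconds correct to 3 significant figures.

I_cm = (2/5)mr² = 0.2072 kg·m². The pivot is at distance d = 0.398 m from the centre of mass.
By the parallel-axis theorem, I = I_cm + md² = 0.2072 + 0.5180 = 0.7252 kg·m².
T = 2π√(I/(mgd)) = 2π√(0.7252/(3.27 × 1.29 × 0.398)) = 4.13 s.

4.13 s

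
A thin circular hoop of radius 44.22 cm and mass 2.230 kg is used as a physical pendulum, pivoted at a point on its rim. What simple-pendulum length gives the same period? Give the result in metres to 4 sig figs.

The equivalent simple-pendulum length is L_eq = I/(md), where I is about the pivot and d = 0.44220 m.
I_cm = mR² = 0.43606 kg·m², so I = I_cm + md² = 0.43606 + 0.43606 = 0.87211 kg·m².
L_eq = 0.87211/(2.230 × 0.44220) = 0.8844 m.

0.8844 m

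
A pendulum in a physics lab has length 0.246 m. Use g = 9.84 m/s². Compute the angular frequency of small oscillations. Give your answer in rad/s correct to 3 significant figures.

6.32 rad/s

ω = √(g/L) = √(9.84/0.246) = 6.32 rad/s.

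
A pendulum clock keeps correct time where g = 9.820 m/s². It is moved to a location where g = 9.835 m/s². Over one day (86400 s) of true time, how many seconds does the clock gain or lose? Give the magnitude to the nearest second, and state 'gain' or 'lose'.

gain 66 s

The clock's period scales as T ∝ 1/√g, so T'/T = √(9.820/9.835) = 0.999237.
In 86400 s of true time the clock registers 86400/0.999237 = 86466.0 s, so it gains 66 s.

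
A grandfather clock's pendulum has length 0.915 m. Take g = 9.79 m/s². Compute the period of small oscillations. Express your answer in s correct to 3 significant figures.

T = 2π√(L/g) = 2π√(0.915/9.79) = 2π × 0.3057 = 1.92 s.

1.92 s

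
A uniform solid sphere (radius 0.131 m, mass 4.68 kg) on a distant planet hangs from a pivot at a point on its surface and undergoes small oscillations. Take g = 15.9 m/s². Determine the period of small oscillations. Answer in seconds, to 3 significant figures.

0.675 s

I_cm = (2/5)mr² = 0.03213 kg·m². The pivot is at distance d = 0.131 m from the centre of mass.
By the parallel-axis theorem, I = I_cm + md² = 0.03213 + 0.08031 = 0.1124 kg·m².
T = 2π√(I/(mgd)) = 2π√(0.1124/(4.68 × 15.9 × 0.131)) = 0.675 s.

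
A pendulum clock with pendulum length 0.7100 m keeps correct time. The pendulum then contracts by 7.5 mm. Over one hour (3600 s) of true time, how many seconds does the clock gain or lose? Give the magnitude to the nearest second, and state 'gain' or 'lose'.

gain 19 s

T ∝ √L, so T'/T = √(0.70250/0.7100) = 0.994704.
In 3600 s of true time the clock registers 3600/0.994704 = 3619.2 s, so it gains 19 s.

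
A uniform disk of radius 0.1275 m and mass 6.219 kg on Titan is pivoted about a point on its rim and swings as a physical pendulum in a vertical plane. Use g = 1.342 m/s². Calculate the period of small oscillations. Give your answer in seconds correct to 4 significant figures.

2.372 s

I_cm = ½mr² = 0.050549 kg·m². The pivot is at distance d = 0.1275 m from the centre of mass.
By the parallel-axis theorem, I = I_cm + md² = 0.050549 + 0.10110 = 0.15165 kg·m².
T = 2π√(I/(mgd)) = 2π√(0.15165/(6.219 × 1.342 × 0.1275)) = 2.372 s.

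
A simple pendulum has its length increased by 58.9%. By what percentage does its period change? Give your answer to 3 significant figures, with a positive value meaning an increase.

26.1%

T ∝ √L, so T'/T = √(1.589) = 1.261.
Percentage change in T = (1.261 − 1) × 100% = 26.1%.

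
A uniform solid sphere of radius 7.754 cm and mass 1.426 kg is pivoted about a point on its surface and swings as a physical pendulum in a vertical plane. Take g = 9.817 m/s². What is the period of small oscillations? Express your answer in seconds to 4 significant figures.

I_cm = (2/5)mr² = 0.0034295 kg·m². The pivot is at distance d = 0.07754 m from the centre of mass.
By the parallel-axis theorem, I = I_cm + md² = 0.0034295 + 0.0085738 = 0.012003 kg·m².
T = 2π√(I/(mgd)) = 2π√(0.012003/(1.426 × 9.817 × 0.07754)) = 0.6607 s.

0.6607 s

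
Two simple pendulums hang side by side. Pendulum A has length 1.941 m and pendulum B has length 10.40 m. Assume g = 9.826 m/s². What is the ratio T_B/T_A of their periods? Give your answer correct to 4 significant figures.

2.315

T ∝ √L, so T_B/T_A = √(L_B/L_A) = √(10.40/1.941) = 2.315.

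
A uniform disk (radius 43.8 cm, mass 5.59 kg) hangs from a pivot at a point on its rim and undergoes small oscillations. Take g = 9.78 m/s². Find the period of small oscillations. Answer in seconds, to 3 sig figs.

1.63 s

I_cm = ½mr² = 0.5362 kg·m². The pivot is at distance d = 0.438 m from the centre of mass.
By the parallel-axis theorem, I = I_cm + md² = 0.5362 + 1.072 = 1.609 kg·m².
T = 2π√(I/(mgd)) = 2π√(1.609/(5.59 × 9.78 × 0.438)) = 1.63 s.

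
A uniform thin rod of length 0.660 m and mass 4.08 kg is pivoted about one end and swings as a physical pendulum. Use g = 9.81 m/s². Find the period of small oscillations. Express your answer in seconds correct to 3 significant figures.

1.33 s

For a physical pendulum T = 2π√(I/(mgd)), with d = 0.3300 m from pivot to centre of mass.
I_cm = mL²/12 = 4.08 × 0.660²/12 = 0.1481 kg·m²; I = I_cm + md² = 0.1481 + 4.08 × 0.3300² = 0.5924 kg·m².
T = 2π√(0.5924/(4.08 × 9.81 × 0.3300)) = 1.33 s.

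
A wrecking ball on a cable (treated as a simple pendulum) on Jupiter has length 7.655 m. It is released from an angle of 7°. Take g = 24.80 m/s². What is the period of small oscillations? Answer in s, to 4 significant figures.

3.491 s

T = 2π√(L/g) = 2π√(7.655/24.80) = 2π × 0.55558 = 3.491 s.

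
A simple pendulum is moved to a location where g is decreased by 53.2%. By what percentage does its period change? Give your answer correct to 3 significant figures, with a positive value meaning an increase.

T ∝ 1/√g, so T'/T = 1/√(0.4680) = 1.462.
Percentage change in T = (1.462 − 1) × 100% = 46.2%.

46.2%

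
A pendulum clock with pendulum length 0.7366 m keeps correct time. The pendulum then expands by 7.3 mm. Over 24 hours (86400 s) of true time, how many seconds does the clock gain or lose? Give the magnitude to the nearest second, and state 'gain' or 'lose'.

lose 425 s

T ∝ √L, so T'/T = √(0.74390/0.7366) = 1.00494.
In 86400 s of true time the clock registers 86400/1.00494 = 85975.0 s, so it loses 425 s.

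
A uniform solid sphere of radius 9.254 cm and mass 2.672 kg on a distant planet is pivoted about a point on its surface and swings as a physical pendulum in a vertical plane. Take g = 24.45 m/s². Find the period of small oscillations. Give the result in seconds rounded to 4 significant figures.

I_cm = (2/5)mr² = 0.0091528 kg·m². The pivot is at distance d = 0.09254 m from the centre of mass.
By the parallel-axis theorem, I = I_cm + md² = 0.0091528 + 0.022882 = 0.032035 kg·m².
T = 2π√(I/(mgd)) = 2π√(0.032035/(2.672 × 24.45 × 0.09254)) = 0.4574 s.

0.4574 s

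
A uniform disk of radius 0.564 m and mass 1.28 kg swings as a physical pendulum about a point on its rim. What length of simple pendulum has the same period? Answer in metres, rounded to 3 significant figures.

The equivalent simple-pendulum length is L_eq = I/(md), where I is about the pivot and d = 0.5640 m.
I_cm = ½mR² = 0.2036 kg·m², so I = I_cm + md² = 0.2036 + 0.4072 = 0.6107 kg·m².
L_eq = 0.6107/(1.28 × 0.5640) = 0.846 m.

0.846 m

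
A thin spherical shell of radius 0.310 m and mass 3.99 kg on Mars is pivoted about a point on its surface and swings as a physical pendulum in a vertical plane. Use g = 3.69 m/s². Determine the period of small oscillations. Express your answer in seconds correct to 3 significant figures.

2.35 s

I_cm = (2/3)mr² = 0.2556 kg·m². The pivot is at distance d = 0.310 m from the centre of mass.
By the parallel-axis theorem, I = I_cm + md² = 0.2556 + 0.3834 = 0.6391 kg·m².
T = 2π√(I/(mgd)) = 2π√(0.6391/(3.99 × 3.69 × 0.310)) = 2.35 s.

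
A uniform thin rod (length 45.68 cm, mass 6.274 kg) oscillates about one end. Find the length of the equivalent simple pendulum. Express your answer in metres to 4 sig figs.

The equivalent simple-pendulum length is L_eq = I/(md), where I is about the pivot and d = 0.22840 m.
I_cm = (1/12)mL² = 0.10910 kg·m², so I = I_cm + md² = 0.10910 + 0.32729 = 0.43639 kg·m².
L_eq = 0.43639/(6.274 × 0.22840) = 0.3045 m.

0.3045 m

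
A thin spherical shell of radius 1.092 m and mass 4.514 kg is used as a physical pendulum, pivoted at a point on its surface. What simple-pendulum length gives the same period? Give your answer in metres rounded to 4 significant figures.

The equivalent simple-pendulum length is L_eq = I/(md), where I is about the pivot and d = 1.0920 m.
I_cm = (2/3)mR² = 3.5885 kg·m², so I = I_cm + md² = 3.5885 + 5.3828 = 8.9713 kg·m².
L_eq = 8.9713/(4.514 × 1.0920) = 1.820 m.

1.820 m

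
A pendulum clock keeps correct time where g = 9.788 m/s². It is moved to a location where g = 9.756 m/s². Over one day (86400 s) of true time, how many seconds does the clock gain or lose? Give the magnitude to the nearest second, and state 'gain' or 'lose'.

lose 141 s

The clock's period scales as T ∝ 1/√g, so T'/T = √(9.788/9.756) = 1.00164.
In 86400 s of true time the clock registers 86400/1.00164 = 86258.7 s, so it loses 141 s.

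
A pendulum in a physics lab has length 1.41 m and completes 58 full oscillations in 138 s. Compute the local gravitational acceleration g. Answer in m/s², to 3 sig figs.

9.83 m/s²

T = 138/58 = 2.379 s.
From T = 2π√(L/g), g = 4π²L/T² = 4π² × 1.41/2.379² = 9.83 m/s².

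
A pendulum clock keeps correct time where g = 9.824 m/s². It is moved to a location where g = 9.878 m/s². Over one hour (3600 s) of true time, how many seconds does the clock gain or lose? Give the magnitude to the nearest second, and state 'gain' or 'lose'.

gain 10 s

The clock's period scales as T ∝ 1/√g, so T'/T = √(9.824/9.878) = 0.997263.
In 3600 s of true time the clock registers 3600/0.997263 = 3609.9 s, so it gains 10 s.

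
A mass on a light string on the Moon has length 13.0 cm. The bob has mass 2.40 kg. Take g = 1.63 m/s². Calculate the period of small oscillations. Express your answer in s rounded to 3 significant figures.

1.77 s

T = 2π√(L/g) = 2π√(0.130/1.63) = 2π × 0.2824 = 1.77 s.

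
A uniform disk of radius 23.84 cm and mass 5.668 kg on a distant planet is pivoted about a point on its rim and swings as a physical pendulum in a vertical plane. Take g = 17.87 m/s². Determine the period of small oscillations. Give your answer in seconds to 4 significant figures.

0.8888 s

I_cm = ½mr² = 0.16107 kg·m². The pivot is at distance d = 0.2384 m from the centre of mass.
By the parallel-axis theorem, I = I_cm + md² = 0.16107 + 0.32214 = 0.48321 kg·m².
T = 2π√(I/(mgd)) = 2π√(0.48321/(5.668 × 17.87 × 0.2384)) = 0.8888 s.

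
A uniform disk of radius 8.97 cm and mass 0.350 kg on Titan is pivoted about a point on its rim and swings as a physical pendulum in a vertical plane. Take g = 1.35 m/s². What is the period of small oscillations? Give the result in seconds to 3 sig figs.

I_cm = ½mr² = 0.001408 kg·m². The pivot is at distance d = 0.0897 m from the centre of mass.
By the parallel-axis theorem, I = I_cm + md² = 0.001408 + 0.002816 = 0.004224 kg·m².
T = 2π√(I/(mgd)) = 2π√(0.004224/(0.350 × 1.35 × 0.0897)) = 1.98 s.

1.98 s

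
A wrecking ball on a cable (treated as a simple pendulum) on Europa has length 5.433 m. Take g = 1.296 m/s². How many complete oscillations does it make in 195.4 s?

T = 2π√(L/g) = 2π√(5.433/1.296) = 12.865 s.
Number of complete oscillations = ⌊195.4/12.865⌋ = ⌊15.189⌋ = 15.

15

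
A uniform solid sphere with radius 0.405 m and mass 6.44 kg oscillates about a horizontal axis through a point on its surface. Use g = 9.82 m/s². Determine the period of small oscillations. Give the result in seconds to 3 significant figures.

1.51 s

I_cm = (2/5)mr² = 0.4225 kg·m². The pivot is at distance d = 0.405 m from the centre of mass.
By the parallel-axis theorem, I = I_cm + md² = 0.4225 + 1.056 = 1.479 kg·m².
T = 2π√(I/(mgd)) = 2π√(1.479/(6.44 × 9.82 × 0.405)) = 1.51 s.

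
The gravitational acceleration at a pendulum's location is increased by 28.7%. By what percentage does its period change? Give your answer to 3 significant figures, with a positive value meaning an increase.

-11.9%

T ∝ 1/√g, so T'/T = 1/√(1.287) = 0.8815.
Percentage change in T = (0.8815 − 1) × 100% = -11.9%.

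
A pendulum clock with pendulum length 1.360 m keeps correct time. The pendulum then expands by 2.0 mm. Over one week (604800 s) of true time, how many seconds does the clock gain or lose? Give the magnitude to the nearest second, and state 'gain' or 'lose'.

lose 444 s

T ∝ √L, so T'/T = √(1.36200/1.360) = 1.00074.
In 604800 s of true time the clock registers 604800/1.00074 = 604355.8 s, so it loses 444 s.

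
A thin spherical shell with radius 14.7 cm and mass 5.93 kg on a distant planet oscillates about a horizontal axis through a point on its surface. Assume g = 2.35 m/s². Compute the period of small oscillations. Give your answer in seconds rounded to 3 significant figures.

I_cm = (2/3)mr² = 0.08543 kg·m². The pivot is at distance d = 0.147 m from the centre of mass.
By the parallel-axis theorem, I = I_cm + md² = 0.08543 + 0.1281 = 0.2136 kg·m².
T = 2π√(I/(mgd)) = 2π√(0.2136/(5.93 × 2.35 × 0.147)) = 2.03 s.

2.03 s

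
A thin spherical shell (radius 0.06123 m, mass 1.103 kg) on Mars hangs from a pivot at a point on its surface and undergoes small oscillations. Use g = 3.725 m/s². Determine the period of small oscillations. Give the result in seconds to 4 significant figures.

1.040 s

I_cm = (2/3)mr² = 0.0027568 kg·m². The pivot is at distance d = 0.06123 m from the centre of mass.
By the parallel-axis theorem, I = I_cm + md² = 0.0027568 + 0.0041353 = 0.0068921 kg·m².
T = 2π√(I/(mgd)) = 2π√(0.0068921/(1.103 × 3.725 × 0.06123)) = 1.040 s.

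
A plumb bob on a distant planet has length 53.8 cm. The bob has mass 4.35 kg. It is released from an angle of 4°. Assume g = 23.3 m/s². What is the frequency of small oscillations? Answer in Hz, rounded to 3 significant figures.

1.05 Hz

T = 2π√(L/g) = 2π√(0.538/23.3) = 0.9548 s, so f = 1/T = 1.05 Hz.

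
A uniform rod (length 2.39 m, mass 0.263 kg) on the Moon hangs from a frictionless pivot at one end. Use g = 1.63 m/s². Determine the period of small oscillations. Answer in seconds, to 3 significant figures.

6.21 s

For a physical pendulum T = 2π√(I/(mgd)), with d = 1.195 m from pivot to centre of mass.
I_cm = mL²/12 = 0.263 × 2.39²/12 = 0.1252 kg·m²; I = I_cm + md² = 0.1252 + 0.263 × 1.195² = 0.5008 kg·m².
T = 2π√(0.5008/(0.263 × 1.63 × 1.195)) = 6.21 s.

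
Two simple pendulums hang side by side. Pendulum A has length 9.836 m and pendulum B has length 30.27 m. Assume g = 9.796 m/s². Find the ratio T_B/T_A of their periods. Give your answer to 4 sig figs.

1.754

T ∝ √L, so T_B/T_A = √(L_B/L_A) = √(30.27/9.836) = 1.754.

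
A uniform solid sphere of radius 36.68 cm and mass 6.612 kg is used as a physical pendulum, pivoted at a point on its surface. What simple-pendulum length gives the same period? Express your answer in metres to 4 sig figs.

The equivalent simple-pendulum length is L_eq = I/(md), where I is about the pivot and d = 0.36680 m.
I_cm = (2/5)mR² = 0.35584 kg·m², so I = I_cm + md² = 0.35584 + 0.88959 = 1.2454 kg·m².
L_eq = 1.2454/(6.612 × 0.36680) = 0.5135 m.

0.5135 m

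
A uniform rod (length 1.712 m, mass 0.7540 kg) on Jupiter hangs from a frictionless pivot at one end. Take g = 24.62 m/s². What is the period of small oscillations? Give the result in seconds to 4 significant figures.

1.353 s

For a physical pendulum T = 2π√(I/(mgd)), with d = 0.85600 m from pivot to centre of mass.
I_cm = mL²/12 = 0.7540 × 1.712²/12 = 0.18416 kg·m²; I = I_cm + md² = 0.18416 + 0.7540 × 0.85600² = 0.73664 kg·m².
T = 2π√(0.73664/(0.7540 × 24.62 × 0.85600)) = 1.353 s.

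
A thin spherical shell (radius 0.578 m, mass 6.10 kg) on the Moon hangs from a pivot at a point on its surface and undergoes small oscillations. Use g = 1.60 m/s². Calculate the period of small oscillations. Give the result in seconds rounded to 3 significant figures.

4.88 s

I_cm = (2/3)mr² = 1.359 kg·m². The pivot is at distance d = 0.578 m from the centre of mass.
By the parallel-axis theorem, I = I_cm + md² = 1.359 + 2.038 = 3.397 kg·m².
T = 2π√(I/(mgd)) = 2π√(3.397/(6.10 × 1.60 × 0.578)) = 4.88 s.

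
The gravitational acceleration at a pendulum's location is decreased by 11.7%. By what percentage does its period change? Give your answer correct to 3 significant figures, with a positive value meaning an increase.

6.42%

T ∝ 1/√g, so T'/T = 1/√(0.8830) = 1.064.
Percentage change in T = (1.064 − 1) × 100% = 6.42%.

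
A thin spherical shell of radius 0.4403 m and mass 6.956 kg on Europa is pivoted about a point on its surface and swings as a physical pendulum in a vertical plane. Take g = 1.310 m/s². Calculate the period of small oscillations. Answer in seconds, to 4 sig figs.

4.703 s

I_cm = (2/3)mr² = 0.89901 kg·m². The pivot is at distance d = 0.4403 m from the centre of mass.
By the parallel-axis theorem, I = I_cm + md² = 0.89901 + 1.3485 = 2.2475 kg·m².
T = 2π√(I/(mgd)) = 2π√(2.2475/(6.956 × 1.310 × 0.4403)) = 4.703 s.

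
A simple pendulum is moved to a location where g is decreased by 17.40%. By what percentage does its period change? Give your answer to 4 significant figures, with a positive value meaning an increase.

10.03%

T ∝ 1/√g, so T'/T = 1/√(0.82600) = 1.1003.
Percentage change in T = (1.1003 − 1) × 100% = 10.03%.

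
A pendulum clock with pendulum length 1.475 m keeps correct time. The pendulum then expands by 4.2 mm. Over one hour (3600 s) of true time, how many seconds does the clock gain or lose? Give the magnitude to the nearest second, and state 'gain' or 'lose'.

T ∝ √L, so T'/T = √(1.47920/1.475) = 1.00142.
In 3600 s of true time the clock registers 3600/1.00142 = 3594.9 s, so it loses 5 s.

lose 5 s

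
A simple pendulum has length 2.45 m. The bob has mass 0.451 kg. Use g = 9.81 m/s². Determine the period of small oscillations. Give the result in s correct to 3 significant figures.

T = 2π√(L/g) = 2π√(2.45/9.81) = 2π × 0.4997 = 3.14 s.

3.14 s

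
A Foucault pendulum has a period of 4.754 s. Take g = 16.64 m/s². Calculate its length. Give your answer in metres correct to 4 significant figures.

9.526 m

From T = 2π√(L/g), L = gT²/(4π²) = 16.64 × 4.7540²/(4π²) = 9.526 m.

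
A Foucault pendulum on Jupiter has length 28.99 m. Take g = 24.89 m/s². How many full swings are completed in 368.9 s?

54

T = 2π√(L/g) = 2π√(28.99/24.89) = 6.7810 s.
Number of complete oscillations = ⌊368.9/6.7810⌋ = ⌊54.402⌋ = 54.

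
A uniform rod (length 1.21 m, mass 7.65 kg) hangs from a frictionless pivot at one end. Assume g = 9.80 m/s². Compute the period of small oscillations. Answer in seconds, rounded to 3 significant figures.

For a physical pendulum T = 2π√(I/(mgd)), with d = 0.6050 m from pivot to centre of mass.
I_cm = mL²/12 = 7.65 × 1.21²/12 = 0.9334 kg·m²; I = I_cm + md² = 0.9334 + 7.65 × 0.6050² = 3.733 kg·m².
T = 2π√(3.733/(7.65 × 9.80 × 0.6050)) = 1.80 s.

1.80 s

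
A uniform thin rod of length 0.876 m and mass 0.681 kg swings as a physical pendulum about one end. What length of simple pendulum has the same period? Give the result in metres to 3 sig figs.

0.584 m

The equivalent simple-pendulum length is L_eq = I/(md), where I is about the pivot and d = 0.4380 m.
I_cm = (1/12)mL² = 0.04355 kg·m², so I = I_cm + md² = 0.04355 + 0.1306 = 0.1742 kg·m².
L_eq = 0.1742/(0.681 × 0.4380) = 0.584 m.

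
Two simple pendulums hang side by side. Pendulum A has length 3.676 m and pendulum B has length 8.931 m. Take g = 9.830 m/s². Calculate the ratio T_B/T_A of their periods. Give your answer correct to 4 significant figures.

T ∝ √L, so T_B/T_A = √(L_B/L_A) = √(8.931/3.676) = 1.559.

1.559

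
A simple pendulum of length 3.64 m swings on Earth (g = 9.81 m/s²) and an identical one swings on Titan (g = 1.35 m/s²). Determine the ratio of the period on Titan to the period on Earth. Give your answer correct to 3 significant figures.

2.70

T ∝ 1/√g, so T₂/T₁ = √(g₁/g₂) = √(9.81/1.35) = 2.70.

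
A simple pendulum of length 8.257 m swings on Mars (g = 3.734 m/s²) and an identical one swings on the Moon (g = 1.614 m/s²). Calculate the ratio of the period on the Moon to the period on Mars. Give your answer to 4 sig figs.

T ∝ 1/√g, so T₂/T₁ = √(g₁/g₂) = √(3.734/1.614) = 1.521.

1.521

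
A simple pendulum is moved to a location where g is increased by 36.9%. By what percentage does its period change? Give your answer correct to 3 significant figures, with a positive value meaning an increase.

T ∝ 1/√g, so T'/T = 1/√(1.369) = 0.8547.
Percentage change in T = (0.8547 − 1) × 100% = -14.5%.

-14.5%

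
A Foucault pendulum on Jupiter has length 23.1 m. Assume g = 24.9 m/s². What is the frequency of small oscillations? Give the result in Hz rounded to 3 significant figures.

0.165 Hz

T = 2π√(L/g) = 2π√(23.1/24.9) = 6.052 s, so f = 1/T = 0.165 Hz.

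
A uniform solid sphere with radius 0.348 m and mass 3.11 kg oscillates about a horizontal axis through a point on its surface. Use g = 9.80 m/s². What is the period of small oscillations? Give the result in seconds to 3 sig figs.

1.40 s

I_cm = (2/5)mr² = 0.1507 kg·m². The pivot is at distance d = 0.348 m from the centre of mass.
By the parallel-axis theorem, I = I_cm + md² = 0.1507 + 0.3766 = 0.5273 kg·m².
T = 2π√(I/(mgd)) = 2π√(0.5273/(3.11 × 9.80 × 0.348)) = 1.40 s.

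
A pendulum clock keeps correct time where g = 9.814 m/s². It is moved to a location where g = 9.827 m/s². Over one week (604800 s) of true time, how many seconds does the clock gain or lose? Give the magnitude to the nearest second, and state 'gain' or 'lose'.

gain 400 s

The clock's period scales as T ∝ 1/√g, so T'/T = √(9.814/9.827) = 0.999338.
In 604800 s of true time the clock registers 604800/0.999338 = 605200.4 s, so it gains 400 s.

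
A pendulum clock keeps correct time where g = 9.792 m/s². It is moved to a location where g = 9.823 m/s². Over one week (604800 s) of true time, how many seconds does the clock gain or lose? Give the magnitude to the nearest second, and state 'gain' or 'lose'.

gain 957 s

The clock's period scales as T ∝ 1/√g, so T'/T = √(9.792/9.823) = 0.998421.
In 604800 s of true time the clock registers 604800/0.998421 = 605756.6 s, so it gains 957 s.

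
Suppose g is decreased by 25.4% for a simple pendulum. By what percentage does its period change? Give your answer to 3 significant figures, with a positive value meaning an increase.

15.8%

T ∝ 1/√g, so T'/T = 1/√(0.7460) = 1.158.
Percentage change in T = (1.158 − 1) × 100% = 15.8%.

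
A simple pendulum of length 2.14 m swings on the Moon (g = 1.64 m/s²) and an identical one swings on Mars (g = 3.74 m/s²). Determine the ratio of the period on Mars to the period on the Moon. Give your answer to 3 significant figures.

T ∝ 1/√g, so T₂/T₁ = √(g₁/g₂) = √(1.64/3.74) = 0.662.

0.662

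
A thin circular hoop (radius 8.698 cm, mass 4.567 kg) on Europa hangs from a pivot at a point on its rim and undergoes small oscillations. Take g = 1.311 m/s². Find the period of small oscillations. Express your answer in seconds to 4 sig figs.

2.289 s

I_cm = mr² = 0.034552 kg·m². The pivot is at distance d = 0.08698 m from the centre of mass.
By the parallel-axis theorem, I = I_cm + md² = 0.034552 + 0.034552 = 0.069103 kg·m².
T = 2π√(I/(mgd)) = 2π√(0.069103/(4.567 × 1.311 × 0.08698)) = 2.289 s.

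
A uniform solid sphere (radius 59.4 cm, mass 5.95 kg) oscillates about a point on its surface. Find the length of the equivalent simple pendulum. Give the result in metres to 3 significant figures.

0.832 m

The equivalent simple-pendulum length is L_eq = I/(md), where I is about the pivot and d = 0.5940 m.
I_cm = (2/5)mR² = 0.8397 kg·m², so I = I_cm + md² = 0.8397 + 2.099 = 2.939 kg·m².
L_eq = 2.939/(5.95 × 0.5940) = 0.832 m.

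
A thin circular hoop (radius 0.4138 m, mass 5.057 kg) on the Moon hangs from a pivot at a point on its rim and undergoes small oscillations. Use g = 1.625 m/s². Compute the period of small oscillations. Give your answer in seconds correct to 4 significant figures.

4.484 s

I_cm = mr² = 0.86591 kg·m². The pivot is at distance d = 0.4138 m from the centre of mass.
By the parallel-axis theorem, I = I_cm + md² = 0.86591 + 0.86591 = 1.7318 kg·m².
T = 2π√(I/(mgd)) = 2π√(1.7318/(5.057 × 1.625 × 0.4138)) = 4.484 s.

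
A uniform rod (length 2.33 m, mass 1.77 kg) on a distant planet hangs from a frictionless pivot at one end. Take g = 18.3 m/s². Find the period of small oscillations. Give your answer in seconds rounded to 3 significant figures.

1.83 s

For a physical pendulum T = 2π√(I/(mgd)), with d = 1.165 m from pivot to centre of mass.
I_cm = mL²/12 = 1.77 × 2.33²/12 = 0.8008 kg·m²; I = I_cm + md² = 0.8008 + 1.77 × 1.165² = 3.203 kg·m².
T = 2π√(3.203/(1.77 × 18.3 × 1.165)) = 1.83 s.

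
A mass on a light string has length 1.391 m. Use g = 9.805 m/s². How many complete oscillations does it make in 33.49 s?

14

T = 2π√(L/g) = 2π√(1.391/9.805) = 2.3666 s.
Number of complete oscillations = ⌊33.49/2.3666⌋ = ⌊14.151⌋ = 14.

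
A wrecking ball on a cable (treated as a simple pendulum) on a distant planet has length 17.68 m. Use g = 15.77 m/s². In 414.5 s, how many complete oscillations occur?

T = 2π√(L/g) = 2π√(17.68/15.77) = 6.6528 s.
Number of complete oscillations = ⌊414.5/6.6528⌋ = ⌊62.304⌋ = 62.

62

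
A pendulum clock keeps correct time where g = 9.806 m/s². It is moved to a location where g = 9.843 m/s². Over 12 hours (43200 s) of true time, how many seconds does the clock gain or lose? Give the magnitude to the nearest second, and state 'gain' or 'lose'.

The clock's period scales as T ∝ 1/√g, so T'/T = √(9.806/9.843) = 0.998119.
In 43200 s of true time the clock registers 43200/0.998119 = 43281.4 s, so it gains 81 s.

gain 81 s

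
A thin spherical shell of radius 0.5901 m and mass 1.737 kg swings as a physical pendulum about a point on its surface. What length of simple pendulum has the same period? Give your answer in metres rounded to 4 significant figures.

The equivalent simple-pendulum length is L_eq = I/(md), where I is about the pivot and d = 0.59010 m.
I_cm = (2/3)mR² = 0.40324 kg·m², so I = I_cm + md² = 0.40324 + 0.60485 = 1.0081 kg·m².
L_eq = 1.0081/(1.737 × 0.59010) = 0.9835 m.

0.9835 m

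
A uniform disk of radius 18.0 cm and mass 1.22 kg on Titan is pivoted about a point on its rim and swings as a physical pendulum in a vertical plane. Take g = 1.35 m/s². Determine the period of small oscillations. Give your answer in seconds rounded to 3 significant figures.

I_cm = ½mr² = 0.01976 kg·m². The pivot is at distance d = 0.180 m from the centre of mass.
By the parallel-axis theorem, I = I_cm + md² = 0.01976 + 0.03953 = 0.05929 kg·m².
T = 2π√(I/(mgd)) = 2π√(0.05929/(1.22 × 1.35 × 0.180)) = 2.81 s.

2.81 s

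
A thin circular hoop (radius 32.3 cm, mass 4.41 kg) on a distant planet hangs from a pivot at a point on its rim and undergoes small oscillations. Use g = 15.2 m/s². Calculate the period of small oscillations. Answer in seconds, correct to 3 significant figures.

I_cm = mr² = 0.4601 kg·m². The pivot is at distance d = 0.323 m from the centre of mass.
By the parallel-axis theorem, I = I_cm + md² = 0.4601 + 0.4601 = 0.9202 kg·m².
T = 2π√(I/(mgd)) = 2π√(0.9202/(4.41 × 15.2 × 0.323)) = 1.30 s.

1.30 s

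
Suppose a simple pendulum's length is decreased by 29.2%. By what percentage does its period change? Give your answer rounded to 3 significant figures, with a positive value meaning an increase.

T ∝ √L, so T'/T = √(0.7080) = 0.8414.
Percentage change in T = (0.8414 − 1) × 100% = -15.9%.

-15.9%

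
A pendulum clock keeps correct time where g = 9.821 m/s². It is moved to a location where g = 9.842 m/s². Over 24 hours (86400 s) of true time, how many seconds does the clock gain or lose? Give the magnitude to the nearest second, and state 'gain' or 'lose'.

gain 92 s

The clock's period scales as T ∝ 1/√g, so T'/T = √(9.821/9.842) = 0.998933.
In 86400 s of true time the clock registers 86400/0.998933 = 86492.3 s, so it gains 92 s.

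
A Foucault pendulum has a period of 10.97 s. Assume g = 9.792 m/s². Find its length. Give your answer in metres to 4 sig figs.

From T = 2π√(L/g), L = gT²/(4π²) = 9.792 × 10.970²/(4π²) = 29.85 m.

29.85 m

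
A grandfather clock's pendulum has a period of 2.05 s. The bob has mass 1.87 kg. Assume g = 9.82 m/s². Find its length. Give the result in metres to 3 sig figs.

1.05 m

From T = 2π√(L/g), L = gT²/(4π²) = 9.82 × 2.050²/(4π²) = 1.05 m.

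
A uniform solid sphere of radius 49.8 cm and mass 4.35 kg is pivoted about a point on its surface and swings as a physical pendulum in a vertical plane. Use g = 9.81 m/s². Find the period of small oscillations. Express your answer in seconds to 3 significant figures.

1.68 s

I_cm = (2/5)mr² = 0.4315 kg·m². The pivot is at distance d = 0.498 m from the centre of mass.
By the parallel-axis theorem, I = I_cm + md² = 0.4315 + 1.079 = 1.510 kg·m².
T = 2π√(I/(mgd)) = 2π√(1.510/(4.35 × 9.81 × 0.498)) = 1.68 s.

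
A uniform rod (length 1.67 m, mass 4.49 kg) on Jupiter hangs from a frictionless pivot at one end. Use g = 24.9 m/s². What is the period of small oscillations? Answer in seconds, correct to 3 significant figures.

1.33 s

For a physical pendulum T = 2π√(I/(mgd)), with d = 0.8350 m from pivot to centre of mass.
I_cm = mL²/12 = 4.49 × 1.67²/12 = 1.044 kg·m²; I = I_cm + md² = 1.044 + 4.49 × 0.8350² = 4.174 kg·m².
T = 2π√(4.174/(4.49 × 24.9 × 0.8350)) = 1.33 s.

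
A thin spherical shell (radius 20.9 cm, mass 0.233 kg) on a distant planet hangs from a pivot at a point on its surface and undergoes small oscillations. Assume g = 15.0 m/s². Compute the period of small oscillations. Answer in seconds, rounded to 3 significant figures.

I_cm = (2/3)mr² = 0.006785 kg·m². The pivot is at distance d = 0.209 m from the centre of mass.
By the parallel-axis theorem, I = I_cm + md² = 0.006785 + 0.01018 = 0.01696 kg·m².
T = 2π√(I/(mgd)) = 2π√(0.01696/(0.233 × 15.0 × 0.209)) = 0.957 s.

0.957 s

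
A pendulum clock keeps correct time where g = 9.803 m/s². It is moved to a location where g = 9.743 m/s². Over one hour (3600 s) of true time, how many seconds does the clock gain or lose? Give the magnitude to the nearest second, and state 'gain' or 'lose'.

The clock's period scales as T ∝ 1/√g, so T'/T = √(9.803/9.743) = 1.00307.
In 3600 s of true time the clock registers 3600/1.00307 = 3589.0 s, so it loses 11 s.

lose 11 s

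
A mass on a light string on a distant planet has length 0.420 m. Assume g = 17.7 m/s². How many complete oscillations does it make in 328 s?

338

T = 2π√(L/g) = 2π√(0.420/17.7) = 0.9679 s.
Number of complete oscillations = ⌊328/0.9679⌋ = ⌊338.9⌋ = 338.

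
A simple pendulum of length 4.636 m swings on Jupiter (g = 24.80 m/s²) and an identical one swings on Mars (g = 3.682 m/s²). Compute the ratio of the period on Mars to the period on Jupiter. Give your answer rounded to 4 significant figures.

T ∝ 1/√g, so T₂/T₁ = √(g₁/g₂) = √(24.80/3.682) = 2.595.

2.595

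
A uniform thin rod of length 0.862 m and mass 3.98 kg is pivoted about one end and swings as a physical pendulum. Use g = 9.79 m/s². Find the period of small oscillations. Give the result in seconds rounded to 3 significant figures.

For a physical pendulum T = 2π√(I/(mgd)), with d = 0.4310 m from pivot to centre of mass.
I_cm = mL²/12 = 3.98 × 0.862²/12 = 0.2464 kg·m²; I = I_cm + md² = 0.2464 + 3.98 × 0.4310² = 0.9858 kg·m².
T = 2π√(0.9858/(3.98 × 9.79 × 0.4310)) = 1.52 s.

1.52 s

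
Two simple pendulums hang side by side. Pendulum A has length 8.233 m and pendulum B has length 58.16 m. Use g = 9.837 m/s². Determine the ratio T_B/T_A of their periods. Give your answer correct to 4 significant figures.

T ∝ √L, so T_B/T_A = √(L_B/L_A) = √(58.16/8.233) = 2.658.

2.658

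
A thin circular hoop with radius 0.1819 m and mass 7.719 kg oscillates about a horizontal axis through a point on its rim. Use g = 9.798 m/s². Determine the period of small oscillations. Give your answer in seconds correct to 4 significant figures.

1.211 s

I_cm = mr² = 0.25540 kg·m². The pivot is at distance d = 0.1819 m from the centre of mass.
By the parallel-axis theorem, I = I_cm + md² = 0.25540 + 0.25540 = 0.51081 kg·m².
T = 2π√(I/(mgd)) = 2π√(0.51081/(7.719 × 9.798 × 0.1819)) = 1.211 s.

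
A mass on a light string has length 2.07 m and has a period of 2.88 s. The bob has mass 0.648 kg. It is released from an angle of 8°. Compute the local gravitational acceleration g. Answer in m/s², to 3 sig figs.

9.85 m/s²

From T = 2π√(L/g), g = 4π²L/T² = 4π² × 2.07/2.880² = 9.85 m/s².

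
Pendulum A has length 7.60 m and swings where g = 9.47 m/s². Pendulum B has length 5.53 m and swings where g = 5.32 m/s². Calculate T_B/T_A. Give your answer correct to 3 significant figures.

T = 2π√(L/g), so T_B/T_A = √((L_B/g_B)/(L_A/g_A)) = √((5.53/5.32)/(7.60/9.47)) = 1.14.

1.14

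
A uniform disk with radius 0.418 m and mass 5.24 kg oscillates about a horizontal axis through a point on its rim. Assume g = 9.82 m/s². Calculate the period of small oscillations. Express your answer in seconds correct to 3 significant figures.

I_cm = ½mr² = 0.4578 kg·m². The pivot is at distance d = 0.418 m from the centre of mass.
By the parallel-axis theorem, I = I_cm + md² = 0.4578 + 0.9156 = 1.373 kg·m².
T = 2π√(I/(mgd)) = 2π√(1.373/(5.24 × 9.82 × 0.418)) = 1.59 s.

1.59 s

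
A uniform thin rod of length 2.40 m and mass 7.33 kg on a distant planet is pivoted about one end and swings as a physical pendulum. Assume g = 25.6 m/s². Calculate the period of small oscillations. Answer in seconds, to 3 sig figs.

1.57 s

For a physical pendulum T = 2π√(I/(mgd)), with d = 1.200 m from pivot to centre of mass.
I_cm = mL²/12 = 7.33 × 2.40²/12 = 3.518 kg·m²; I = I_cm + md² = 3.518 + 7.33 × 1.200² = 14.07 kg·m².
T = 2π√(14.07/(7.33 × 25.6 × 1.200)) = 1.57 s.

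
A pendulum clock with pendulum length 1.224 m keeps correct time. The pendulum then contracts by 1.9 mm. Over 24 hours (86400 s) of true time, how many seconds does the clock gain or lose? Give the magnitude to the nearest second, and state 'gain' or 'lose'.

gain 67 s

T ∝ √L, so T'/T = √(1.22210/1.224) = 0.999224.
In 86400 s of true time the clock registers 86400/0.999224 = 86467.1 s, so it gains 67 s.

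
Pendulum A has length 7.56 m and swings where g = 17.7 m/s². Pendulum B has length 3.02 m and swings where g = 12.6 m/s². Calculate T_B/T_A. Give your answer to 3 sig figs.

T = 2π√(L/g), so T_B/T_A = √((L_B/g_B)/(L_A/g_A)) = √((3.02/12.6)/(7.56/17.7)) = 0.749.

0.749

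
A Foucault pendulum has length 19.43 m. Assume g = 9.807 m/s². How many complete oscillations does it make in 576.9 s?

65

T = 2π√(L/g) = 2π√(19.43/9.807) = 8.8440 s.
Number of complete oscillations = ⌊576.9/8.8440⌋ = ⌊65.231⌋ = 65.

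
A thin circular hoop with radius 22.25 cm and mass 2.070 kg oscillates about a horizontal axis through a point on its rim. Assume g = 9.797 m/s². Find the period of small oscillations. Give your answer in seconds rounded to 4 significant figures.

I_cm = mr² = 0.10248 kg·m². The pivot is at distance d = 0.2225 m from the centre of mass.
By the parallel-axis theorem, I = I_cm + md² = 0.10248 + 0.10248 = 0.20496 kg·m².
T = 2π√(I/(mgd)) = 2π√(0.20496/(2.070 × 9.797 × 0.2225)) = 1.339 s.

1.339 s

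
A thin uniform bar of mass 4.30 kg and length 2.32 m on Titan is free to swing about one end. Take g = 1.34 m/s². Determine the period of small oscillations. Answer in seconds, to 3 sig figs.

For a physical pendulum T = 2π√(I/(mgd)), with d = 1.160 m from pivot to centre of mass.
I_cm = mL²/12 = 4.30 × 2.32²/12 = 1.929 kg·m²; I = I_cm + md² = 1.929 + 4.30 × 1.160² = 7.715 kg·m².
T = 2π√(7.715/(4.30 × 1.34 × 1.160)) = 6.75 s.

6.75 s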